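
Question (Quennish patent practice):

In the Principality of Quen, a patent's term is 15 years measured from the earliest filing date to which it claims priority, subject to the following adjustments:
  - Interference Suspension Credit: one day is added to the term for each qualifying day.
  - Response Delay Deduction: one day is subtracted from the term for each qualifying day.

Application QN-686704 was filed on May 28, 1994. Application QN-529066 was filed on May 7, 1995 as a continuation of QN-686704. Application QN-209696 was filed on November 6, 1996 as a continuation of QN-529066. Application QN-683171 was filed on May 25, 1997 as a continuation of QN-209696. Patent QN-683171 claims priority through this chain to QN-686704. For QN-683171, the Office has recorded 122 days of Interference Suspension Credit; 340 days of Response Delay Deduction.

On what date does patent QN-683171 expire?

October 22, 2008

Earliest priority filing: 28 May 1994.
Base term: 28 May 1994 + 15 years → 28 May 2009.
Interference Suspension Credit: +122 days → 27 September 2009.
Response Delay Deduction: −340 days → 22 October 2008.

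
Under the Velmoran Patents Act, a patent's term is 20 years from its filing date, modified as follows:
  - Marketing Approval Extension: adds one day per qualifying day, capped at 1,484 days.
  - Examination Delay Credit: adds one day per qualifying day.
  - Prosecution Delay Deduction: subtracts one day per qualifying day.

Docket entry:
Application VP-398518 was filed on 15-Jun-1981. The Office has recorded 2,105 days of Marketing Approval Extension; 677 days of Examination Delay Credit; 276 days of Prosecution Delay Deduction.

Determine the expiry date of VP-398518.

2006-08-13

Base term: filing date + 20 years → 15 June 2001.
Marketing Approval Extension: 2105 days claimed exceeds the 1484-day cap, so +1484 days → 8 July 2005.
Examination Delay Credit: +677 days → 16 May 2007.
Prosecution Delay Deduction: −276 days → 13 August 2006.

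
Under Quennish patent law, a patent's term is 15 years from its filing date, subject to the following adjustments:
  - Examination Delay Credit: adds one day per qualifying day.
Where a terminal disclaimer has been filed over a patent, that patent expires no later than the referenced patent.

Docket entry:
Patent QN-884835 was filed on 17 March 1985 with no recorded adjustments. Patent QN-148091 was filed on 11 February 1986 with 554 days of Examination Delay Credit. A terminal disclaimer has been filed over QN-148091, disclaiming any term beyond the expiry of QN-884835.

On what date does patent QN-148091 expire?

March 17, 2000

Natural term of QN-148091:
  Base: filing + 15 years → 11 February 2001.
  Examination Delay Credit: +554 days → 19 August 2002.
Expiry of referenced patent QN-884835:
  Base: filing + 15 years → 17 March 2000.
Terminal disclaimer: QN-148091 expires on the earlier of 19 August 2002 and 17 March 2000.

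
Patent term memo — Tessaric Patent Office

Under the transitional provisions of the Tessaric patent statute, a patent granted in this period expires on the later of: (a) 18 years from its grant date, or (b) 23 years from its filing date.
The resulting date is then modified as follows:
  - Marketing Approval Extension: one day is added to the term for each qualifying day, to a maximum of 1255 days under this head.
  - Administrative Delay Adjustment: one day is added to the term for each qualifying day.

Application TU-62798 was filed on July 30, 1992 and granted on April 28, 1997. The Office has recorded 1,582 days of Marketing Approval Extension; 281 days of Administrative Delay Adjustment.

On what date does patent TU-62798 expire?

October 13, 2019

(a) grant + 18 years → 28 April 2015.
(b) filing + 23 years → 30 July 2015.
Later of the two: 30 July 2015.
Marketing Approval Extension: 1582 days claimed exceeds the 1255-day cap, so +1255 days → 5 January 2019.
Administrative Delay Adjustment: +281 days → 13 October 2019.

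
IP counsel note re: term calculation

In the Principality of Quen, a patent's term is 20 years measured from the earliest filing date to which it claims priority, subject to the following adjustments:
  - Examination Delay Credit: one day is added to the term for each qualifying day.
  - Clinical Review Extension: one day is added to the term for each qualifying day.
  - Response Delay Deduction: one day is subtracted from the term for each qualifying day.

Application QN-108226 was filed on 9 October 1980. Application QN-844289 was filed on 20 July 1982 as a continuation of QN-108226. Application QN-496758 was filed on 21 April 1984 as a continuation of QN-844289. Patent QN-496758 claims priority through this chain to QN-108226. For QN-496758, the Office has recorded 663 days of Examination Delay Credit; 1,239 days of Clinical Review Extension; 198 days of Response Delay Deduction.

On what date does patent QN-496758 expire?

2005-06-09

Earliest priority filing: 9 October 1980.
Base term: 9 October 1980 + 20 years → 9 October 2000.
Examination Delay Credit: +663 days → 3 August 2002.
Clinical Review Extension: +1239 days → 24 December 2005.
Response Delay Deduction: −198 days → 9 June 2005.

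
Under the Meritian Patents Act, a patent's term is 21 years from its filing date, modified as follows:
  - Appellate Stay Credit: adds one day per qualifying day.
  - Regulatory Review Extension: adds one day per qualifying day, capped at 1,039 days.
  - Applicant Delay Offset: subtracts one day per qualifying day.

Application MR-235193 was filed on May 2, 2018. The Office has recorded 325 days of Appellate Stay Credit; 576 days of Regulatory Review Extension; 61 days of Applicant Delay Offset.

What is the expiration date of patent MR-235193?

Base term: filing date + 21 years → 2 May 2039.
Appellate Stay Credit: +325 days → 22 March 2040.
Regulatory Review Extension: 576 days (within the 1039-day cap) → +576 days → 19 October 2041.
Applicant Delay Offset: −61 days → 19 August 2041.

August 19, 2041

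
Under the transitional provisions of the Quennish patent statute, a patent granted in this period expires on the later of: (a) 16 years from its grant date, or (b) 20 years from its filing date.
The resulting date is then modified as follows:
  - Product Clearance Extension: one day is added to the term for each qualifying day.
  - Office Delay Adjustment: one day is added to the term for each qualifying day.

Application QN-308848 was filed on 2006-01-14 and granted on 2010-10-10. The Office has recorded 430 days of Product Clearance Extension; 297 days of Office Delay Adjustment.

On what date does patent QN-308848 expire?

2028-10-06

(a) grant + 16 years → 10 October 2026.
(b) filing + 20 years → 14 January 2026.
Later of the two: 10 October 2026.
Product Clearance Extension: +430 days → 14 December 2027.
Office Delay Adjustment: +297 days → 6 October 2028.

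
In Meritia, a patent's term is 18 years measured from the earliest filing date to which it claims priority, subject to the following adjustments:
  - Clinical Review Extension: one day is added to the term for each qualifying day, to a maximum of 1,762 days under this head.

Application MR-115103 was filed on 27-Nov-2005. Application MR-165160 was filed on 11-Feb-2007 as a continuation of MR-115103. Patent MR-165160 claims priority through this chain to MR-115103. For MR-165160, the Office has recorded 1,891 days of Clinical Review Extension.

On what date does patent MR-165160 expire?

September 23, 2028

Earliest priority filing: 27 November 2005.
Base term: 27 November 2005 + 18 years → 27 November 2023.
Clinical Review Extension: 1891 days claimed exceeds the 1762-day cap, so +1762 days → 23 September 2028.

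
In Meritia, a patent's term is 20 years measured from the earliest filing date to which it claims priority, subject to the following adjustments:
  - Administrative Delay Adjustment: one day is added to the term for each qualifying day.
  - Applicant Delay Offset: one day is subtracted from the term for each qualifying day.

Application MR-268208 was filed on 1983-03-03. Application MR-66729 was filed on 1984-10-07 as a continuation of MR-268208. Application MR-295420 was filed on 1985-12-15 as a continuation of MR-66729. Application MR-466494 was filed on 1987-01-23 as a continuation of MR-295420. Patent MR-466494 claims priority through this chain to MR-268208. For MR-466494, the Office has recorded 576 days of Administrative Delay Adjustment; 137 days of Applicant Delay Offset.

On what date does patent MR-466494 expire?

Earliest priority filing: 3 March 1983.
Base term: 3 March 1983 + 20 years → 3 March 2003.
Administrative Delay Adjustment: +576 days → 29 September 2004.
Applicant Delay Offset: −137 days → 15 May 2004.

May 15, 2004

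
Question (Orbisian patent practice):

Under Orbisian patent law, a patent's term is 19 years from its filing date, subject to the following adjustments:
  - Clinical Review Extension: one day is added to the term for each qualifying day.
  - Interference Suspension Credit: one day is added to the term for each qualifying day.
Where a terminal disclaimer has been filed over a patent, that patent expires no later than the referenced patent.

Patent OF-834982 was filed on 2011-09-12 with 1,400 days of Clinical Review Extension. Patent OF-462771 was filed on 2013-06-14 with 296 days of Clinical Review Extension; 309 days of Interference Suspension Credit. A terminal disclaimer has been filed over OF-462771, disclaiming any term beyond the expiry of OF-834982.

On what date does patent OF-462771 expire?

February 9, 2034

Natural term of OF-462771:
  Base: filing + 19 years → 14 June 2032.
  Clinical Review Extension: +296 days → 6 April 2033.
  Interference Suspension Credit: +309 days → 9 February 2034.
Expiry of referenced patent OF-834982:
  Base: filing + 19 years → 12 September 2030.
  Clinical Review Extension: +1400 days → 13 July 2034.
Terminal disclaimer: OF-462771 expires on the earlier of 9 February 2034 and 13 July 2034.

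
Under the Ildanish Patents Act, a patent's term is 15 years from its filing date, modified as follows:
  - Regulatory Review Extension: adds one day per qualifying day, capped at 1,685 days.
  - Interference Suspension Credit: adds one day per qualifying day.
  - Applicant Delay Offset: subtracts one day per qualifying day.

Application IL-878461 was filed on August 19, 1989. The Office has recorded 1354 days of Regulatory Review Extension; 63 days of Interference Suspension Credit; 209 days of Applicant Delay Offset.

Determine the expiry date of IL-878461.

Base term: filing date + 15 years → 19 August 2004.
Regulatory Review Extension: 1354 days (within the 1685-day cap) → +1354 days → 4 May 2008.
Interference Suspension Credit: +63 days → 6 July 2008.
Applicant Delay Offset: −209 days → 10 December 2007.

2007-12-10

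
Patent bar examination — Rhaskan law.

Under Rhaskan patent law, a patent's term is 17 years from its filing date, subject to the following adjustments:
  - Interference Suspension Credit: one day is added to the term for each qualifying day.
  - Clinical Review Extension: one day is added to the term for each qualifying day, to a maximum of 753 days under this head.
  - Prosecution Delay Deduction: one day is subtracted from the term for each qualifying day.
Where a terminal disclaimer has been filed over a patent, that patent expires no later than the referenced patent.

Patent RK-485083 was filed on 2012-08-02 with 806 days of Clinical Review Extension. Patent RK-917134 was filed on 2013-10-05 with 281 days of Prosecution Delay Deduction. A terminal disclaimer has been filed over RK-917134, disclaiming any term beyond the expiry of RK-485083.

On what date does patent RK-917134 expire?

Natural term of RK-917134:
  Base: filing + 17 years → 5 October 2030.
  Prosecution Delay Deduction: −281 days → 28 December 2029.
Expiry of referenced patent RK-485083:
  Base: filing + 17 years → 2 August 2029.
  Clinical Review Extension: 806 days claimed exceeds the 753-day cap, so +753 days → 25 August 2031.
Terminal disclaimer: RK-917134 expires on the earlier of 28 December 2029 and 25 August 2031.

2029-12-28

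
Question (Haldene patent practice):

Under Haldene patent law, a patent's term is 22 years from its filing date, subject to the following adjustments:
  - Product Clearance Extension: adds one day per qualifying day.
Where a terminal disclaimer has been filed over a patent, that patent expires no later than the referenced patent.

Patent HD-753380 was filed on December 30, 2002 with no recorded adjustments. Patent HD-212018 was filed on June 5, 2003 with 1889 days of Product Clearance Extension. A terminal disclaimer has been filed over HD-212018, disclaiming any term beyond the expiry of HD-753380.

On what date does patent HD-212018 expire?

Natural term of HD-212018:
  Base: filing + 22 years → 5 June 2025.
  Product Clearance Extension: +1889 days → 7 August 2030.
Expiry of referenced patent HD-753380:
  Base: filing + 22 years → 30 December 2024.
Terminal disclaimer: HD-212018 expires on the earlier of 7 August 2030 and 30 December 2024.

2024-12-30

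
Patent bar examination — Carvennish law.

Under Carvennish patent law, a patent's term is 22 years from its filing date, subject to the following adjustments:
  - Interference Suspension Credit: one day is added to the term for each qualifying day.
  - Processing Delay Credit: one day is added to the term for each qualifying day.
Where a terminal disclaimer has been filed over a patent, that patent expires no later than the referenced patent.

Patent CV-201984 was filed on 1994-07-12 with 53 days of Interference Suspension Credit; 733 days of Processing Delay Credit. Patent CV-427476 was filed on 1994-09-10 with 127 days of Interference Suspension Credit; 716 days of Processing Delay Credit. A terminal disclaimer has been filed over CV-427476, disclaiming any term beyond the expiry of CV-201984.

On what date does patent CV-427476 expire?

September 6, 2018

Natural term of CV-427476:
  Base: filing + 22 years → 10 September 2016.
  Interference Suspension Credit: +127 days → 15 January 2017.
  Processing Delay Credit: +716 days → 1 January 2019.
Expiry of referenced patent CV-201984:
  Base: filing + 22 years → 12 July 2016.
  Interference Suspension Credit: +53 days → 3 September 2016.
  Processing Delay Credit: +733 days → 6 September 2018.
Terminal disclaimer: CV-427476 expires on the earlier of 1 January 2019 and 6 September 2018.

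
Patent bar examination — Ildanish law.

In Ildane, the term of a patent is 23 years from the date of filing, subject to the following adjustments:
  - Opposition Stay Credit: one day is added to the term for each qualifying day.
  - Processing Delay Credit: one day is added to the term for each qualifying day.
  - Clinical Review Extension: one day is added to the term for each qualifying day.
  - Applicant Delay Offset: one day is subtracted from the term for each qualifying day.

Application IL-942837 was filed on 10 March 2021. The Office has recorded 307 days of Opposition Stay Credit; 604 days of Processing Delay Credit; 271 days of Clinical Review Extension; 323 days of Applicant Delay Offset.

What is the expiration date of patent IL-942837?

2046-07-17

Base term: filing date + 23 years → 10 March 2044.
Opposition Stay Credit: +307 days → 11 January 2045.
Processing Delay Credit: +604 days → 7 September 2046.
Clinical Review Extension: +271 days → 5 June 2047.
Applicant Delay Offset: −323 days → 17 July 2046.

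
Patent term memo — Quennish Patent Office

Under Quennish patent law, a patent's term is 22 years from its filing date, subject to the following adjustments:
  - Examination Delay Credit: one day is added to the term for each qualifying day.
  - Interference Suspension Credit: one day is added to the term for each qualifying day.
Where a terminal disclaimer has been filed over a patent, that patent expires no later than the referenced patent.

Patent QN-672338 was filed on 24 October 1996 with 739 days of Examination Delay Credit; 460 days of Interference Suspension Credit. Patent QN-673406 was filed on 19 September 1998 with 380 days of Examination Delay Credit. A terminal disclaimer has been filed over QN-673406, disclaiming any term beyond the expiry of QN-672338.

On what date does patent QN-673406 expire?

October 4, 2021

Natural term of QN-673406:
  Base: filing + 22 years → 19 September 2020.
  Examination Delay Credit: +380 days → 4 October 2021.
Expiry of referenced patent QN-672338:
  Base: filing + 22 years → 24 October 2018.
  Examination Delay Credit: +739 days → 1 November 2020.
  Interference Suspension Credit: +460 days → 4 February 2022.
Terminal disclaimer: QN-673406 expires on the earlier of 4 October 2021 and 4 February 2022.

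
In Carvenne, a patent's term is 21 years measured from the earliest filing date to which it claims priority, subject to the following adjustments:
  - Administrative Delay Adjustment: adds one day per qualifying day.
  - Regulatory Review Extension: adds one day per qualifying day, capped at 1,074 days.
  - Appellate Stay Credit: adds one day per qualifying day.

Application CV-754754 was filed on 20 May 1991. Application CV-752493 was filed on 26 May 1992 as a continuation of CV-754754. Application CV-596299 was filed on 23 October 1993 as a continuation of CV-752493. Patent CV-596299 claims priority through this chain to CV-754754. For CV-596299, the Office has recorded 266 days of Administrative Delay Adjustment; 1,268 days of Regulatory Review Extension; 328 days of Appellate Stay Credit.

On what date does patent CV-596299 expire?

December 13, 2016

Earliest priority filing: 20 May 1991.
Base term: 20 May 1991 + 21 years → 20 May 2012.
Administrative Delay Adjustment: +266 days → 10 February 2013.
Regulatory Review Extension: 1268 days claimed exceeds the 1074-day cap, so +1074 days → 20 January 2016.
Appellate Stay Credit: +328 days → 13 December 2016.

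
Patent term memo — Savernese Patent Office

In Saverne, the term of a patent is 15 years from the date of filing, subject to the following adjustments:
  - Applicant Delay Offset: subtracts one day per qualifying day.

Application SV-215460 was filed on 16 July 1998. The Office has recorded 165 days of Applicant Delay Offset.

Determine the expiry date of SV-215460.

February 1, 2013

Base term: filing date + 15 years → 16 July 2013.
Applicant Delay Offset: −165 days → 1 February 2013.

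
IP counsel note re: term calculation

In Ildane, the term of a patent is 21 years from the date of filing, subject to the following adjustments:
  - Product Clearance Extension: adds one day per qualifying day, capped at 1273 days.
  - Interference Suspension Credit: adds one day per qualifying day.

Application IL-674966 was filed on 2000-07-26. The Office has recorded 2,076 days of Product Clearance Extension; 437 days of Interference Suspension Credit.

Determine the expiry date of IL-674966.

Base term: filing date + 21 years → 26 July 2021.
Product Clearance Extension: 2076 days claimed exceeds the 1273-day cap, so +1273 days → 19 January 2025.
Interference Suspension Credit: +437 days → 1 April 2026.

April 1, 2026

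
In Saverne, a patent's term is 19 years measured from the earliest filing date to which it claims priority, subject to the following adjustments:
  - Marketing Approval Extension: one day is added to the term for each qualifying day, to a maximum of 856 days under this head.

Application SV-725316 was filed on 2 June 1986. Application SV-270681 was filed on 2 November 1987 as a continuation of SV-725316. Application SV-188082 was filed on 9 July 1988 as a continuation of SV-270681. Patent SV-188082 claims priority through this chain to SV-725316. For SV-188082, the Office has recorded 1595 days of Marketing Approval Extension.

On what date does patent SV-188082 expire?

Earliest priority filing: 2 June 1986.
Base term: 2 June 1986 + 19 years → 2 June 2005.
Marketing Approval Extension: 1595 days claimed exceeds the 856-day cap, so +856 days → 6 October 2007.

2007-10-06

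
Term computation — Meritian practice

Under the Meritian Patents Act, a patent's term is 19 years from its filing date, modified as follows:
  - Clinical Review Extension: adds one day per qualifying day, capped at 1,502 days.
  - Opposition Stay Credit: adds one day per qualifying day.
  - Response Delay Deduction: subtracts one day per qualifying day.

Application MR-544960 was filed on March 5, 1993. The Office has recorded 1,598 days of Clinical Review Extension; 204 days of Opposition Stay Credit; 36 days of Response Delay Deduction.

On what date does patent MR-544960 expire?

Base term: filing date + 19 years → 5 March 2012.
Clinical Review Extension: 1598 days claimed exceeds the 1502-day cap, so +1502 days → 15 April 2016.
Opposition Stay Credit: +204 days → 5 November 2016.
Response Delay Deduction: −36 days → 30 September 2016.

September 30, 2016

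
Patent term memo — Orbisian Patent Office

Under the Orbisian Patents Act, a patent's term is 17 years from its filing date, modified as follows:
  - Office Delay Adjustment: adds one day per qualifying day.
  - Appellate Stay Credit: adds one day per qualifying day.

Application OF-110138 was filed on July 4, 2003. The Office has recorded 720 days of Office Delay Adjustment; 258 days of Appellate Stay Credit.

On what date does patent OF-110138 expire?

2023-03-09

Base term: filing date + 17 years → 4 July 2020.
Office Delay Adjustment: +720 days → 24 June 2022.
Appellate Stay Credit: +258 days → 9 March 2023.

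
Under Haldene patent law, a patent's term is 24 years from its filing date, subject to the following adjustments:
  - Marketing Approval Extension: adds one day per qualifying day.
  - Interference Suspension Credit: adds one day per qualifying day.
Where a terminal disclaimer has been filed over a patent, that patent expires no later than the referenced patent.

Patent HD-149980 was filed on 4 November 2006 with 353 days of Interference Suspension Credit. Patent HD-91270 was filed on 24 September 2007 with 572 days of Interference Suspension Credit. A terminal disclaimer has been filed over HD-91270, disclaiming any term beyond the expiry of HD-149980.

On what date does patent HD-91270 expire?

Natural term of HD-91270:
  Base: filing + 24 years → 24 September 2031.
  Interference Suspension Credit: +572 days → 18 April 2033.
Expiry of referenced patent HD-149980:
  Base: filing + 24 years → 4 November 2030.
  Interference Suspension Credit: +353 days → 23 October 2031.
Terminal disclaimer: HD-91270 expires on the earlier of 18 April 2033 and 23 October 2031.

2031-10-23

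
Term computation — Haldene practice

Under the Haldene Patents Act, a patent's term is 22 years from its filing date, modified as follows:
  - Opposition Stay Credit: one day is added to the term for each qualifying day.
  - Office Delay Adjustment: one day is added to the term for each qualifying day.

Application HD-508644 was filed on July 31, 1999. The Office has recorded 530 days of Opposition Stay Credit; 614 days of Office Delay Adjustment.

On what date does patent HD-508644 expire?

Base term: filing date + 22 years → 31 July 2021.
Opposition Stay Credit: +530 days → 12 January 2023.
Office Delay Adjustment: +614 days → 17 September 2024.

2024-09-17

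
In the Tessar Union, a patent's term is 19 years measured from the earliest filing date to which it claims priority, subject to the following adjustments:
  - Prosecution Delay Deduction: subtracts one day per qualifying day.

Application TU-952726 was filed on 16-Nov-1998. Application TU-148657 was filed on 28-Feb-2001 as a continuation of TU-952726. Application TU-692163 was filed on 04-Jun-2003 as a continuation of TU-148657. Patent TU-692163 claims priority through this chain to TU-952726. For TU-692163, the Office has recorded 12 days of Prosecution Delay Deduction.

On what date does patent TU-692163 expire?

November 4, 2017

Earliest priority filing: 16 November 1998.
Base term: 16 November 1998 + 19 years → 16 November 2017.
Prosecution Delay Deduction: −12 days → 4 November 2017.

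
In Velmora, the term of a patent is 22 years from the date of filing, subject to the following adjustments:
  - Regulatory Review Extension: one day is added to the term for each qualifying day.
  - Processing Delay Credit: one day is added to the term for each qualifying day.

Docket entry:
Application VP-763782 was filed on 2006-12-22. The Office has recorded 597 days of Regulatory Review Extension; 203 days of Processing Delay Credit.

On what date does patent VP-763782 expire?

March 2, 2031

Base term: filing date + 22 years → 22 December 2028.
Regulatory Review Extension: +597 days → 11 August 2030.
Processing Delay Credit: +203 days → 2 March 2031.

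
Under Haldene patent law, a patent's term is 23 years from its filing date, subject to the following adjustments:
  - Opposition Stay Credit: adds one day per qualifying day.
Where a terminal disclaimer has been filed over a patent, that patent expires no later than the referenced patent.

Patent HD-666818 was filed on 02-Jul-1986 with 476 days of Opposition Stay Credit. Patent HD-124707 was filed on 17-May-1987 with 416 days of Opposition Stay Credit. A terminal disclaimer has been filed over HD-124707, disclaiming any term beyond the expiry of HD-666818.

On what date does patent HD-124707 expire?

Natural term of HD-124707:
  Base: filing + 23 years → 17 May 2010.
  Opposition Stay Credit: +416 days → 7 July 2011.
Expiry of referenced patent HD-666818:
  Base: filing + 23 years → 2 July 2009.
  Opposition Stay Credit: +476 days → 21 October 2010.
Terminal disclaimer: HD-124707 expires on the earlier of 7 July 2011 and 21 October 2010.

2010-10-21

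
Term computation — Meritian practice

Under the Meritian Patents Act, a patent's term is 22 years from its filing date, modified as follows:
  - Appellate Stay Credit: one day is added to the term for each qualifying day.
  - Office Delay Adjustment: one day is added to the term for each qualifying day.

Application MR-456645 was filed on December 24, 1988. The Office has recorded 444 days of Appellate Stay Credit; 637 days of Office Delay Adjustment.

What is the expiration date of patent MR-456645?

Base term: filing date + 22 years → 24 December 2010.
Appellate Stay Credit: +444 days → 12 March 2012.
Office Delay Adjustment: +637 days → 9 December 2013.

2013-12-09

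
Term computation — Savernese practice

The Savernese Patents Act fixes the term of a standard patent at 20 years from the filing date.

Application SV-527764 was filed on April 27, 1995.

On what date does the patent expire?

Filing date + 20 years → 27 April 2015.

April 27, 2015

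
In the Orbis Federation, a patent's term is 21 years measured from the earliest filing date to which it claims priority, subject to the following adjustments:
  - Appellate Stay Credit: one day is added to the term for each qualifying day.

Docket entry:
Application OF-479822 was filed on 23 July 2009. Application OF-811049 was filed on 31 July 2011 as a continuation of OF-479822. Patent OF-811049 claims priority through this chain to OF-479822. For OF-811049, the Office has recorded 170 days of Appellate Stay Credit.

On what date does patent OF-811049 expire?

2031-01-09

Earliest priority filing: 23 July 2009.
Base term: 23 July 2009 + 21 years → 23 July 2030.
Appellate Stay Credit: +170 days → 9 January 2031.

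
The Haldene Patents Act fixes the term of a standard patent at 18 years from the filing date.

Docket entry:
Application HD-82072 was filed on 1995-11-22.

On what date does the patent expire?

Filing date + 18 years → 22 November 2013.

November 22, 2013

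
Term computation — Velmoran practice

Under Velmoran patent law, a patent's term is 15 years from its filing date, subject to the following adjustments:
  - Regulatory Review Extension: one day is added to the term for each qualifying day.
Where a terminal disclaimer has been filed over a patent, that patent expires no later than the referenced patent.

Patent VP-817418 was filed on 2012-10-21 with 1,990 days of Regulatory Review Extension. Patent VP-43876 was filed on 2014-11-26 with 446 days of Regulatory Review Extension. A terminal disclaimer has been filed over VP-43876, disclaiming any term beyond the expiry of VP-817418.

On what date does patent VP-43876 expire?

Natural term of VP-43876:
  Base: filing + 15 years → 26 November 2029.
  Regulatory Review Extension: +446 days → 15 February 2031.
Expiry of referenced patent VP-817418:
  Base: filing + 15 years → 21 October 2027.
  Regulatory Review Extension: +1990 days → 2 April 2033.
Terminal disclaimer: VP-43876 expires on the earlier of 15 February 2031 and 2 April 2033.

February 15, 2031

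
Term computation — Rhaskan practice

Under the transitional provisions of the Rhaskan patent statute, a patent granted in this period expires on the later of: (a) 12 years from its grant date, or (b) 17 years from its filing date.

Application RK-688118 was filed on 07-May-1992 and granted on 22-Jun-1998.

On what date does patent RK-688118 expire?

(a) grant + 12 years → 22 June 2010.
(b) filing + 17 years → 7 May 2009.
Later of the two: 22 June 2010.

June 22, 2010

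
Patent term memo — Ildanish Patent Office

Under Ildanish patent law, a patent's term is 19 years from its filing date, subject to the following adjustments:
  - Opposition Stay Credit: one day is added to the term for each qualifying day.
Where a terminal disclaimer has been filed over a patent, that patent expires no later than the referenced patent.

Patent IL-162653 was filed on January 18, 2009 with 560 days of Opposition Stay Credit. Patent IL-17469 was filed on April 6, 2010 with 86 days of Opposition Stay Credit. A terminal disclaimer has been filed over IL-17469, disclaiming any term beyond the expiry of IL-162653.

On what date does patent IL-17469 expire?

2029-07-01

Natural term of IL-17469:
  Base: filing + 19 years → 6 April 2029.
  Opposition Stay Credit: +86 days → 1 July 2029.
Expiry of referenced patent IL-162653:
  Base: filing + 19 years → 18 January 2028.
  Opposition Stay Credit: +560 days → 31 July 2029.
Terminal disclaimer: IL-17469 expires on the earlier of 1 July 2029 and 31 July 2029.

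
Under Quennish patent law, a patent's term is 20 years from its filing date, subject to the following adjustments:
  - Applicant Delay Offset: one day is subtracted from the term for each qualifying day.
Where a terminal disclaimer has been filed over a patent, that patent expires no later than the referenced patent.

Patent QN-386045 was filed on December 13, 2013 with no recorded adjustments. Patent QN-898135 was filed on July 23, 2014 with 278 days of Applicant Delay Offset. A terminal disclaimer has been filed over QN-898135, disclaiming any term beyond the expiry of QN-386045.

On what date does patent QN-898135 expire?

October 18, 2033

Natural term of QN-898135:
  Base: filing + 20 years → 23 July 2034.
  Applicant Delay Offset: −278 days → 18 October 2033.
Expiry of referenced patent QN-386045:
  Base: filing + 20 years → 13 December 2033.
Terminal disclaimer: QN-898135 expires on the earlier of 18 October 2033 and 13 December 2033.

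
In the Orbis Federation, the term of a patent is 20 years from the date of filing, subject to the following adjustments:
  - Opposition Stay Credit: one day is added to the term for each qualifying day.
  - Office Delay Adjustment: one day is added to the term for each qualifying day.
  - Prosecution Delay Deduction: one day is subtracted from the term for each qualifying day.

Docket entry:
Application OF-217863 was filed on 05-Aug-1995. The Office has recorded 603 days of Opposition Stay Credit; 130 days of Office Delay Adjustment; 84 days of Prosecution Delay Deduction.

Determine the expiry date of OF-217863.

Base term: filing date + 20 years → 5 August 2015.
Opposition Stay Credit: +603 days → 30 March 2017.
Office Delay Adjustment: +130 days → 7 August 2017.
Prosecution Delay Deduction: −84 days → 15 May 2017.

May 15, 2017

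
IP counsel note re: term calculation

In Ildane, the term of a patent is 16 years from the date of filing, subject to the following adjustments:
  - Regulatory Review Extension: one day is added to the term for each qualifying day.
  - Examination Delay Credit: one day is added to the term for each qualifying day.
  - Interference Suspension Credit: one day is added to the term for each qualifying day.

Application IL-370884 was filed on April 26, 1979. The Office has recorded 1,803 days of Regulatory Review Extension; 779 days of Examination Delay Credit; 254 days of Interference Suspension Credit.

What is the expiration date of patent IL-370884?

2003-01-30

Base term: filing date + 16 years → 26 April 1995.
Regulatory Review Extension: +1803 days → 2 April 2000.
Examination Delay Credit: +779 days → 21 May 2002.
Interference Suspension Credit: +254 days → 30 January 2003.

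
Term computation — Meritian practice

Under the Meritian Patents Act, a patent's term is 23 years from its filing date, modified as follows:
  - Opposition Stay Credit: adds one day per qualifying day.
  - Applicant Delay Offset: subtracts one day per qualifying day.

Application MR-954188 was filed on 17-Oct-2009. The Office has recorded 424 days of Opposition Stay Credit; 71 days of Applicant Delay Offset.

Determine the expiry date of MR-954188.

Base term: filing date + 23 years → 17 October 2032.
Opposition Stay Credit: +424 days → 15 December 2033.
Applicant Delay Offset: −71 days → 5 October 2033.

October 5, 2033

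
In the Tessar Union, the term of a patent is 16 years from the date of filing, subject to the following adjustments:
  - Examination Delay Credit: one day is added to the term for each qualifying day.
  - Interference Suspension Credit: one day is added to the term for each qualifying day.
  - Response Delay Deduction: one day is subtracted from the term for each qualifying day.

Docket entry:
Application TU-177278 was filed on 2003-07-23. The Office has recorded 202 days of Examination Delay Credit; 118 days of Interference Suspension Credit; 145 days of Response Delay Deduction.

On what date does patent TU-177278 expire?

2020-01-14

Base term: filing date + 16 years → 23 July 2019.
Examination Delay Credit: +202 days → 10 February 2020.
Interference Suspension Credit: +118 days → 7 June 2020.
Response Delay Deduction: −145 days → 14 January 2020.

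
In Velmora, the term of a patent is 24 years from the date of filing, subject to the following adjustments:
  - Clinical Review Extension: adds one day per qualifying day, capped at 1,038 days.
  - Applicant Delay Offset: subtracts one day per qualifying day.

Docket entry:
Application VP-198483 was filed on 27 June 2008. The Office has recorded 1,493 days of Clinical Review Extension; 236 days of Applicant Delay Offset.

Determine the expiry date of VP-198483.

Base term: filing date + 24 years → 27 June 2032.
Clinical Review Extension: 1493 days claimed exceeds the 1038-day cap, so +1038 days → 1 May 2035.
Applicant Delay Offset: −236 days → 7 September 2034.

September 7, 2034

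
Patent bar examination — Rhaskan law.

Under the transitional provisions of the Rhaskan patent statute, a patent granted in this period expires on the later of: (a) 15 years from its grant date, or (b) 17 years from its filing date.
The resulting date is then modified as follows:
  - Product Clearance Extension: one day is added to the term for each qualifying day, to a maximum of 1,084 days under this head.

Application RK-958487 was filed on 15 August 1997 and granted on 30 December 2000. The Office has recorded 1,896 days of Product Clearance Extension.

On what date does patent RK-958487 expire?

(a) grant + 15 years → 30 December 2015.
(b) filing + 17 years → 15 August 2014.
Later of the two: 30 December 2015.
Product Clearance Extension: 1896 days claimed exceeds the 1084-day cap, so +1084 days → 18 December 2018.

December 18, 2018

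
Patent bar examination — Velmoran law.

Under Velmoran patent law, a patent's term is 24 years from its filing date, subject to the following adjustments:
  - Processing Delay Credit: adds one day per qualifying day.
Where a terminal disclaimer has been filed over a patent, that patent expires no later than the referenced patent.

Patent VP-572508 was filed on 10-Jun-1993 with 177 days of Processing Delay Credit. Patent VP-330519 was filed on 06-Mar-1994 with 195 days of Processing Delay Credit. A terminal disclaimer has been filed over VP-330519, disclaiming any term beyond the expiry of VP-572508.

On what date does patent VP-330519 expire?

Natural term of VP-330519:
  Base: filing + 24 years → 6 March 2018.
  Processing Delay Credit: +195 days → 17 September 2018.
Expiry of referenced patent VP-572508:
  Base: filing + 24 years → 10 June 2017.
  Processing Delay Credit: +177 days → 4 December 2017.
Terminal disclaimer: VP-330519 expires on the earlier of 17 September 2018 and 4 December 2017.

2017-12-04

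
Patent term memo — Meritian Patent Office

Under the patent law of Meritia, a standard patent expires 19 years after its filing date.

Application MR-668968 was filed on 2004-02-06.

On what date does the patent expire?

February 6, 2023

Filing date + 19 years → 6 February 2023.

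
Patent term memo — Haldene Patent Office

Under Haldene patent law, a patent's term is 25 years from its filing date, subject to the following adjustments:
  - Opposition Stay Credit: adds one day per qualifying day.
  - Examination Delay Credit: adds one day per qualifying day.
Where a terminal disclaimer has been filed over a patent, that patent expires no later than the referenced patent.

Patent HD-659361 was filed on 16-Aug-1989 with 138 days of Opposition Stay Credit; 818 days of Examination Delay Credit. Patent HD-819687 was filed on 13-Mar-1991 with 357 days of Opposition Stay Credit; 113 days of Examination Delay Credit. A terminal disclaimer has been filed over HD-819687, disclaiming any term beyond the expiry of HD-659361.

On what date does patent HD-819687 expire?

2017-03-29

Natural term of HD-819687:
  Base: filing + 25 years → 13 March 2016.
  Opposition Stay Credit: +357 days → 5 March 2017.
  Examination Delay Credit: +113 days → 26 June 2017.
Expiry of referenced patent HD-659361:
  Base: filing + 25 years → 16 August 2014.
  Opposition Stay Credit: +138 days → 1 January 2015.
  Examination Delay Credit: +818 days → 29 March 2017.
Terminal disclaimer: HD-819687 expires on the earlier of 26 June 2017 and 29 March 2017.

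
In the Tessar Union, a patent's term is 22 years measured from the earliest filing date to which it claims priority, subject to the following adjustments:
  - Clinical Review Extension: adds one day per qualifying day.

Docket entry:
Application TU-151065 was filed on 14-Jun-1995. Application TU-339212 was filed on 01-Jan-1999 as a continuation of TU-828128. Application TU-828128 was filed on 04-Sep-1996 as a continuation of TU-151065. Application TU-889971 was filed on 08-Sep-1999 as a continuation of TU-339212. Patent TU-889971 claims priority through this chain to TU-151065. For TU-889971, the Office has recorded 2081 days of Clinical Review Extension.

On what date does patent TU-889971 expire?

2023-02-24

Earliest priority filing: 14 June 1995.
Base term: 14 June 1995 + 22 years → 14 June 2017.
Clinical Review Extension: +2081 days → 24 February 2023.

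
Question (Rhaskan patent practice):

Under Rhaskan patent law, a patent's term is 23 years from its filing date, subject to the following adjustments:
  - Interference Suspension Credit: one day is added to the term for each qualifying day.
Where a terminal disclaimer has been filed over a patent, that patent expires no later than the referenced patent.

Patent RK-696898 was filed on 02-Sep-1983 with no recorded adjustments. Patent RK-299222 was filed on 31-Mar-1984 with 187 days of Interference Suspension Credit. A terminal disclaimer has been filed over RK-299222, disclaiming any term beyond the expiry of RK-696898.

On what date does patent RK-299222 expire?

2006-09-02

Natural term of RK-299222:
  Base: filing + 23 years → 31 March 2007.
  Interference Suspension Credit: +187 days → 4 October 2007.
Expiry of referenced patent RK-696898:
  Base: filing + 23 years → 2 September 2006.
Terminal disclaimer: RK-299222 expires on the earlier of 4 October 2007 and 2 September 2006.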